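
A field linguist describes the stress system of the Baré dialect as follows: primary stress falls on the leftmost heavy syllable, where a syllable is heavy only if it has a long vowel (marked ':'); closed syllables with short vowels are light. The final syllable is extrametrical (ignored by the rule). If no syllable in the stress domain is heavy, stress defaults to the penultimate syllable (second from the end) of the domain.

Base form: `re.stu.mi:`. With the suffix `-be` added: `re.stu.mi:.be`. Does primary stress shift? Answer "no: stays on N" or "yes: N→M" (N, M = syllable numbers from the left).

yes: 1→3

Base `re.stu.mi:` (3 syllables):
  The final syllable (3, mi:) is extrametrical; the stress domain is syllables 1–2.
  Weights: 1 re L, 2 stu L.
  No heavy syllable in the domain; default to the penultimate syllable (second from the end) of the domain = syllable 1.
  → primary stress on syllable 1.
Suffixed `re.stu.mi:.be` (4 syllables):
  The final syllable (4, be) is extrametrical; the stress domain is syllables 1–3.
  Weights: 1 re L, 2 stu L, 3 mi: H.
  Heavy syllables in the domain: 3. The leftmost is syllable 3 (mi:).
  → primary stress on syllable 3.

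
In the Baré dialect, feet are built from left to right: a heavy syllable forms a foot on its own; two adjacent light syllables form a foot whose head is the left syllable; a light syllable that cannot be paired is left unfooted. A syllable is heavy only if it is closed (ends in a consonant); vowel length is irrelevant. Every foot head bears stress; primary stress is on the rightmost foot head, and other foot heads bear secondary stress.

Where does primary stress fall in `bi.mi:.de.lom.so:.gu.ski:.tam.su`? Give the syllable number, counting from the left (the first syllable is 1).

Weights: 1 bi L, 2 mi: L, 3 de L, 4 lom H, 5 so: L, 6 gu L, 7 ski: L, 8 tam H, 9 su L.
Parse left to right (heavy = foot alone; LL = one foot; stranded L unfooted): (ˈbi.mi:) de (ˈlom) (ˈso:.gu) ski: (ˈtam) su.
Foot heads: 1, 4, 5, 8.
Primary stress on the rightmost head = syllable 8.
Primary stress: syllable 8 → bi.mi:.de.lom.so:.gu.ski:.ˈtam.su.

8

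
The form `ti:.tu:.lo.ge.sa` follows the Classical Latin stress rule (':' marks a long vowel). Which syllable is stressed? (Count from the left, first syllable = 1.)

Classical Latin: stress the penult if heavy (long vowel or closed), else the antepenult.
Weights: 3 lo L, 4 ge L, 5 sa L.
The penult (syllable 4, ge) is light, so stress falls on the antepenult (syllable 3, lo).
Stress on syllable 3: ti:.tu:.ˈlo.ge.sa.

3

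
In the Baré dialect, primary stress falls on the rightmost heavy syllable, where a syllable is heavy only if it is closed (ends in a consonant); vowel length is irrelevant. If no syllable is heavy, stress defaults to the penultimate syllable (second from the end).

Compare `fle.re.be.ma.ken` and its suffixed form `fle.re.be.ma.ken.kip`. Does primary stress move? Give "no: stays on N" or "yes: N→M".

Base `fle.re.be.ma.ken` (5 syllables):
  Weights: 1 fle L, 2 re L, 3 be L, 4 ma L, 5 ken H.
  Heavy syllables in the domain: 5. The rightmost is syllable 5 (ken).
  → primary stress on syllable 5.
Suffixed `fle.re.be.ma.ken.kip` (6 syllables):
  Weights: 1 fle L, 2 re L, 3 be L, 4 ma L, 5 ken H, 6 kip H.
  Heavy syllables in the domain: 5, 6. The rightmost is syllable 6 (kip).
  → primary stress on syllable 6.

yes: 5→6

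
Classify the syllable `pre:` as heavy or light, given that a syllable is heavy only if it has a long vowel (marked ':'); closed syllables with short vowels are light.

`pre:`: long vowel, open (no coda). Long vowel → heavy.

heavy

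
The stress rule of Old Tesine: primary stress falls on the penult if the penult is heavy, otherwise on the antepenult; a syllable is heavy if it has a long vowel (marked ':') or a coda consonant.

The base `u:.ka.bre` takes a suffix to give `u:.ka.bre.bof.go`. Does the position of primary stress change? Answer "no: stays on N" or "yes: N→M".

yes: 1→4

Base `u:.ka.bre` (3 syllables):
  Weights: 1 u: H, 2 ka L, 3 bre L.
  The penult (syllable 2, ka) is light, so stress falls on the antepenult (syllable 1, u:).
  → primary stress on syllable 1.
Suffixed `u:.ka.bre.bof.go` (5 syllables):
  Weights: 3 bre L, 4 bof H, 5 go L.
  The penult (syllable 4, bof) is heavy, so it takes stress.
  → primary stress on syllable 4.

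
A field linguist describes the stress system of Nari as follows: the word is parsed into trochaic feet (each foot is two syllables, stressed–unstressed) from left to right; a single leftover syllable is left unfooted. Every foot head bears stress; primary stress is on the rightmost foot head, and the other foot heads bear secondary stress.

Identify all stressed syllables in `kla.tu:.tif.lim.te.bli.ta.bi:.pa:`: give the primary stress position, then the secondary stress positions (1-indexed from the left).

primary 7, secondary 1, 3, 5

Parse left to right into trochaic (ˈσσ) feet: (ˈkla.tu:) (ˈtif.lim) (ˈte.bli) (ˈta.bi:) pa:. Syllable 9 is left unfooted.
Foot heads (stressed positions): 1, 3, 5, 7.
End Rule Rightmost: primary stress on the rightmost head = syllable 7.
Secondary stress on 1, 3, 5: ˌkla.tu:.ˌtif.lim.ˌte.bli.ˈta.bi:.pa:.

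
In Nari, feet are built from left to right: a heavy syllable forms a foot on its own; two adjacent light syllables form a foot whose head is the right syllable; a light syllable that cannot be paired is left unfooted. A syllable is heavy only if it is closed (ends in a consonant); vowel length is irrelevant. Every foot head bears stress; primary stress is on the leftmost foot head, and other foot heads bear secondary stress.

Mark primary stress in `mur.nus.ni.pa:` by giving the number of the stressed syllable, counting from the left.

1

Weights: 1 mur H, 2 nus H, 3 ni L, 4 pa: L.
Parse left to right (heavy = foot alone; LL = one foot; stranded L unfooted): (ˈmur) (ˈnus) (ni.ˈpa:).
Foot heads: 1, 2, 4.
Primary stress on the leftmost head = syllable 1.
Primary stress: syllable 1 → ˈmur.nus.ni.pa:.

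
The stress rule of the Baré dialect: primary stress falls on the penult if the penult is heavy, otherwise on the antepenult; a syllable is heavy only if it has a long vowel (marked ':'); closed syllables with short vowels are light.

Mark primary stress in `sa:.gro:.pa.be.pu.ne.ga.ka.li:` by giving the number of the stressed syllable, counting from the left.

Weights: 7 ga L, 8 ka L, 9 li: H.
The penult (syllable 8, ka) is light, so stress falls on the antepenult (syllable 7, ga).
Primary stress: syllable 7 → sa:.gro:.pa.be.pu.ne.ˈga.ka.li:.

7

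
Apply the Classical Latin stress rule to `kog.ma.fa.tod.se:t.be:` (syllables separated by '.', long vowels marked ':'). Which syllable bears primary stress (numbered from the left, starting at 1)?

5

Classical Latin: stress the penult if heavy (long vowel or closed), else the antepenult.
Weights: 4 tod H, 5 se:t H, 6 be: H.
The penult (syllable 5, se:t) is heavy, so it takes stress.
Stress on syllable 5: kog.ma.fa.tod.ˈse:t.be:.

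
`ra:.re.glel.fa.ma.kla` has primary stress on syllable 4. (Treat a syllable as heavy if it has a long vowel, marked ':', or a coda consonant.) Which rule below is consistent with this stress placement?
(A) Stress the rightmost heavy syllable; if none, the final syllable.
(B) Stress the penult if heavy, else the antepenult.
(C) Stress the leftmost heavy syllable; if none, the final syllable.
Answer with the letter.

B

Rule A → syllable 3 (observed: 4).
Rule B → syllable 4 ✓.
Rule C → syllable 1 (observed: 4).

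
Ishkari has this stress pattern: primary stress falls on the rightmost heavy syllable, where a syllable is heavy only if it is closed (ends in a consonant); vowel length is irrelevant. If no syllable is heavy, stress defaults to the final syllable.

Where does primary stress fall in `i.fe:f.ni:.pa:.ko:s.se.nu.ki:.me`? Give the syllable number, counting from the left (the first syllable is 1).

5

Weights: 1 i L, 2 fe:f H, 3 ni: L, 4 pa: L, 5 ko:s H, 6 se L, 7 nu L, 8 ki: L, 9 me L.
Heavy syllables in the domain: 2, 5. The rightmost is syllable 5 (ko:s).
Primary stress: syllable 5 → i.fe:f.ni:.pa:.ˈko:s.se.nu.ki:.me.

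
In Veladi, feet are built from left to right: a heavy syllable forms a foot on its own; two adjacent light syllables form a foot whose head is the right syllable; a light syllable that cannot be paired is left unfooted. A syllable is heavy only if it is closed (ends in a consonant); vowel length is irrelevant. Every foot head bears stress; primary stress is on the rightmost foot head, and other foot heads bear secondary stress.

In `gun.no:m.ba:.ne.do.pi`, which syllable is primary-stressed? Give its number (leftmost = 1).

Weights: 1 gun H, 2 no:m H, 3 ba: L, 4 ne L, 5 do L, 6 pi L.
Parse left to right (heavy = foot alone; LL = one foot; stranded L unfooted): (ˈgun) (ˈno:m) (ba:.ˈne) (do.ˈpi).
Foot heads: 1, 2, 4, 6.
Primary stress on the rightmost head = syllable 6.
Primary stress: syllable 6 → gun.no:m.ba:.ne.do.ˈpi.

6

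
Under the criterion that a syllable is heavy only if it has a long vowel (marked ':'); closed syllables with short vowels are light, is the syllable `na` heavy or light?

`na`: short vowel, open (no coda). Short vowel → light.

light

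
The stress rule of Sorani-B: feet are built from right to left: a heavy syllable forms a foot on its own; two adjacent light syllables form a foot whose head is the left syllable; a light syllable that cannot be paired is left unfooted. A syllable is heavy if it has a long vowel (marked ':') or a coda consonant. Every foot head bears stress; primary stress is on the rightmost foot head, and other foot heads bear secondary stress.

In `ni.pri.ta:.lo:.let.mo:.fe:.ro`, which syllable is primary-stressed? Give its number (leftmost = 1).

Weights: 1 ni L, 2 pri L, 3 ta: H, 4 lo: H, 5 let H, 6 mo: H, 7 fe: H, 8 ro L.
Parse right to left (heavy = foot alone; LL = one foot; stranded L unfooted): (ˈni.pri) (ˈta:) (ˈlo:) (ˈlet) (ˈmo:) (ˈfe:) ro.
Foot heads: 1, 3, 4, 5, 6, 7.
Primary stress on the rightmost head = syllable 7.
Primary stress: syllable 7 → ni.pri.ta:.lo:.let.mo:.ˈfe:.ro.

7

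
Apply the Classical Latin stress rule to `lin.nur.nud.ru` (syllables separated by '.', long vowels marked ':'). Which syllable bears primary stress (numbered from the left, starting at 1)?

Classical Latin: stress the penult if heavy (long vowel or closed), else the antepenult.
Weights: 2 nur H, 3 nud H, 4 ru L.
The penult (syllable 3, nud) is heavy, so it takes stress.
Stress on syllable 3: lin.nur.ˈnud.ru.

3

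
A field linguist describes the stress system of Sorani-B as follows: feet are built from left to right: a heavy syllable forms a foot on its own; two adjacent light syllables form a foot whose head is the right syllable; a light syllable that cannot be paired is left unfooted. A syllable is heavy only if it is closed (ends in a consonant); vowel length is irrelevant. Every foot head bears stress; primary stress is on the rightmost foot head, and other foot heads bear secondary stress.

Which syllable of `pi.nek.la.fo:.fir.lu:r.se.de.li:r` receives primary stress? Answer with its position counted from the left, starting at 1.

Weights: 1 pi L, 2 nek H, 3 la L, 4 fo: L, 5 fir H, 6 lu:r H, 7 se L, 8 de L, 9 li:r H.
Parse left to right (heavy = foot alone; LL = one foot; stranded L unfooted): pi (ˈnek) (la.ˈfo:) (ˈfir) (ˈlu:r) (se.ˈde) (ˈli:r).
Foot heads: 2, 4, 5, 6, 8, 9.
Primary stress on the rightmost head = syllable 9.
Primary stress: syllable 9 → pi.nek.la.fo:.fir.lu:r.se.de.ˈli:r.

9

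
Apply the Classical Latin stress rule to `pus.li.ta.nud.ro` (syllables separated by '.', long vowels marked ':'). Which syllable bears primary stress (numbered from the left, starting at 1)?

4

Classical Latin: stress the penult if heavy (long vowel or closed), else the antepenult.
Weights: 3 ta L, 4 nud H, 5 ro L.
The penult (syllable 4, nud) is heavy, so it takes stress.
Stress on syllable 4: pus.li.ta.ˈnud.ro.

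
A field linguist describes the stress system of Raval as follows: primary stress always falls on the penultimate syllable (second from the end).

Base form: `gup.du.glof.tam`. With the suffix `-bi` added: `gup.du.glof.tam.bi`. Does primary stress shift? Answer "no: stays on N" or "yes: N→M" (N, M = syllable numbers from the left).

Base `gup.du.glof.tam` (4 syllables):
  The word has 4 syllables; the penultimate syllable (second from the end) is syllable 3 (glof).
  → primary stress on syllable 3.
Suffixed `gup.du.glof.tam.bi` (5 syllables):
  The word has 5 syllables; the penultimate syllable (second from the end) is syllable 4 (tam).
  → primary stress on syllable 4.

yes: 3→4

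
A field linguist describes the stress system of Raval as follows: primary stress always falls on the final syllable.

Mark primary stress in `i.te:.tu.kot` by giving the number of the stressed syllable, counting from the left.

The word has 4 syllables; the final syllable is syllable 4 (kot).
Primary stress: syllable 4 → i.te:.tu.ˈkot.

4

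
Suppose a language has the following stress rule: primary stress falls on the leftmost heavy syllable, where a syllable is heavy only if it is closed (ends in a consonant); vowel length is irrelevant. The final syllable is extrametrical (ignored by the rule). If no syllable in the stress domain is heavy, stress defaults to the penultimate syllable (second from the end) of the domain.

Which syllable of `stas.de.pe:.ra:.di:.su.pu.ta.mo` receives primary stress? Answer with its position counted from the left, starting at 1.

The final syllable (9, mo) is extrametrical; the stress domain is syllables 1–8.
Weights: 1 stas H, 2 de L, 3 pe: L, 4 ra: L, 5 di: L, 6 su L, 7 pu L, 8 ta L.
Heavy syllables in the domain: 1. The leftmost is syllable 1 (stas).
Primary stress: syllable 1 → ˈstas.de.pe:.ra:.di:.su.pu.ta.mo.

1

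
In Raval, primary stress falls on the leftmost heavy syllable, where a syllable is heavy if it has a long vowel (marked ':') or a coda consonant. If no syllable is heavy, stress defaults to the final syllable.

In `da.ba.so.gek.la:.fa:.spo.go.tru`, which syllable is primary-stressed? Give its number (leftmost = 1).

4

Weights: 1 da L, 2 ba L, 3 so L, 4 gek H, 5 la: H, 6 fa: H, 7 spo L, 8 go L, 9 tru L.
Heavy syllables in the domain: 4, 5, 6. The leftmost is syllable 4 (gek).
Primary stress: syllable 4 → da.ba.so.ˈgek.la:.fa:.spo.go.tru.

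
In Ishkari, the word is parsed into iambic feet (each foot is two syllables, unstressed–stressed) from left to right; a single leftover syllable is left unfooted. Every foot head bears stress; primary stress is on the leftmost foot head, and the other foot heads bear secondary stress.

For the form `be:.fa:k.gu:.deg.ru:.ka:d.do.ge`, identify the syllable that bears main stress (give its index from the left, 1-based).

Parse left to right into iambic (σˈσ) feet: (be:.ˈfa:k) (gu:.ˈdeg) (ru:.ˈka:d) (do.ˈge).
Foot heads (stressed positions): 2, 4, 6, 8.
End Rule Leftmost: primary stress on the leftmost head = syllable 2.
Primary stress: syllable 2 → be:.ˈfa:k.gu:.deg.ru:.ka:d.do.ge.

2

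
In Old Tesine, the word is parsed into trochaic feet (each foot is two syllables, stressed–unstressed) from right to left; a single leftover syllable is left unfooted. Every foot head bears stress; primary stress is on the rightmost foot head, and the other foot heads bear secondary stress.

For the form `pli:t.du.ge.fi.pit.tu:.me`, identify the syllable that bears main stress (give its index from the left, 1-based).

6

Parse right to left into trochaic (ˈσσ) feet: pli:t (ˈdu.ge) (ˈfi.pit) (ˈtu:.me). Syllable 1 is left unfooted.
Foot heads (stressed positions): 2, 4, 6.
End Rule Rightmost: primary stress on the rightmost head = syllable 6.
Primary stress: syllable 6 → pli:t.du.ge.fi.pit.ˈtu:.me.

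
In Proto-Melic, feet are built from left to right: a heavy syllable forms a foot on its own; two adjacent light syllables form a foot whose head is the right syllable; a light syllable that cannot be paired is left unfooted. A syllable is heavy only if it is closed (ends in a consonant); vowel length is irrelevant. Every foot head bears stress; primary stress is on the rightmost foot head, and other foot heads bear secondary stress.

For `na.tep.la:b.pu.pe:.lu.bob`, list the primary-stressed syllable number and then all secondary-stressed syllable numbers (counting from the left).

primary 7, secondary 2, 3, 5

Weights: 1 na L, 2 tep H, 3 la:b H, 4 pu L, 5 pe: L, 6 lu L, 7 bob H.
Parse left to right (heavy = foot alone; LL = one foot; stranded L unfooted): na (ˈtep) (ˈla:b) (pu.ˈpe:) lu (ˈbob).
Foot heads: 2, 3, 5, 7.
Primary stress on the rightmost head = syllable 7.
Secondary stress on 2, 3, 5: na.ˌtep.ˌla:b.pu.ˌpe:.lu.ˈbob.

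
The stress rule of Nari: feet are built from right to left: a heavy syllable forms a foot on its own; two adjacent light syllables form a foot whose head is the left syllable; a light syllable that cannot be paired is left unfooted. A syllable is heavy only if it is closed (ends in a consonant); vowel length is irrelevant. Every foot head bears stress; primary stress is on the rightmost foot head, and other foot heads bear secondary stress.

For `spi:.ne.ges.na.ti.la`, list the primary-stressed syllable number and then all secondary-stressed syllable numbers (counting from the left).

Weights: 1 spi: L, 2 ne L, 3 ges H, 4 na L, 5 ti L, 6 la L.
Parse right to left (heavy = foot alone; LL = one foot; stranded L unfooted): (ˈspi:.ne) (ˈges) na (ˈti.la).
Foot heads: 1, 3, 5.
Primary stress on the rightmost head = syllable 5.
Secondary stress on 1, 3: ˌspi:.ne.ˌges.na.ˈti.la.

primary 5, secondary 1, 3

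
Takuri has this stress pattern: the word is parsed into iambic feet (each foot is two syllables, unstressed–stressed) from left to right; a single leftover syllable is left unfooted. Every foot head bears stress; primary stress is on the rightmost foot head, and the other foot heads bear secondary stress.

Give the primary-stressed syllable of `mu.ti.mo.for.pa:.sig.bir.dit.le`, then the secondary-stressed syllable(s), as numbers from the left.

Parse left to right into iambic (σˈσ) feet: (mu.ˈti) (mo.ˈfor) (pa:.ˈsig) (bir.ˈdit) le. Syllable 9 is left unfooted.
Foot heads (stressed positions): 2, 4, 6, 8.
End Rule Rightmost: primary stress on the rightmost head = syllable 8.
Secondary stress on 2, 4, 6: mu.ˌti.mo.ˌfor.pa:.ˌsig.bir.ˈdit.le.

primary 8, secondary 2, 4, 6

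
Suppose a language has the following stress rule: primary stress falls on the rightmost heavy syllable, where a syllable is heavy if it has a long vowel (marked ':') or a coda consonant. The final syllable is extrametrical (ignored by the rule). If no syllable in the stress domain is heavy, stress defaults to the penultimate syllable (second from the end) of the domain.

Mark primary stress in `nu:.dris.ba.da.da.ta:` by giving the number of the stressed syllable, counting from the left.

2

The final syllable (6, ta:) is extrametrical; the stress domain is syllables 1–5.
Weights: 1 nu: H, 2 dris H, 3 ba L, 4 da L, 5 da L.
Heavy syllables in the domain: 1, 2. The rightmost is syllable 2 (dris).
Primary stress: syllable 2 → nu:.ˈdris.ba.da.da.ta:.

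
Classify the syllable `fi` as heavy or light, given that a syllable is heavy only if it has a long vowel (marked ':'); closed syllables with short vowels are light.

light

`fi`: short vowel, open (no coda). Short vowel → light.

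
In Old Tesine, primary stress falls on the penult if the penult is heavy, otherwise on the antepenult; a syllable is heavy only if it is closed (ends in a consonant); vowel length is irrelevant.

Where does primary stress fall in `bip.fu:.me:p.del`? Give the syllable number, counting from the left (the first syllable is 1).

Weights: 2 fu: L, 3 me:p H, 4 del H.
The penult (syllable 3, me:p) is heavy, so it takes stress.
Primary stress: syllable 3 → bip.fu:.ˈme:p.del.

3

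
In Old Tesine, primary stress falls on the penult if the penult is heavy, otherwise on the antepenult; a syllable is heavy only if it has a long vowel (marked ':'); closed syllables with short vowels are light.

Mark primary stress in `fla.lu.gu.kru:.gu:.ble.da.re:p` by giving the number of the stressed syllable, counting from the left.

6

Weights: 6 ble L, 7 da L, 8 re:p H.
The penult (syllable 7, da) is light, so stress falls on the antepenult (syllable 6, ble).
Primary stress: syllable 6 → fla.lu.gu.kru:.gu:.ˈble.da.re:p.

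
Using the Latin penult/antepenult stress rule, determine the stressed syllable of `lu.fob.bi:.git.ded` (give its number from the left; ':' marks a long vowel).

Classical Latin: stress the penult if heavy (long vowel or closed), else the antepenult.
Weights: 3 bi: H, 4 git H, 5 ded H.
The penult (syllable 4, git) is heavy, so it takes stress.
Stress on syllable 4: lu.fob.bi:.ˈgit.ded.

4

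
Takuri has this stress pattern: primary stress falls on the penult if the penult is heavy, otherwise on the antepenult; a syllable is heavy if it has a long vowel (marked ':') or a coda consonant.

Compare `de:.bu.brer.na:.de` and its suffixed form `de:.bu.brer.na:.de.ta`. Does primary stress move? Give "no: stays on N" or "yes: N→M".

no: stays on 4

Base `de:.bu.brer.na:.de` (5 syllables):
  Weights: 3 brer H, 4 na: H, 5 de L.
  The penult (syllable 4, na:) is heavy, so it takes stress.
  → primary stress on syllable 4.
Suffixed `de:.bu.brer.na:.de.ta` (6 syllables):
  Weights: 4 na: H, 5 de L, 6 ta L.
  The penult (syllable 5, de) is light, so stress falls on the antepenult (syllable 4, na:).
  → primary stress on syllable 4.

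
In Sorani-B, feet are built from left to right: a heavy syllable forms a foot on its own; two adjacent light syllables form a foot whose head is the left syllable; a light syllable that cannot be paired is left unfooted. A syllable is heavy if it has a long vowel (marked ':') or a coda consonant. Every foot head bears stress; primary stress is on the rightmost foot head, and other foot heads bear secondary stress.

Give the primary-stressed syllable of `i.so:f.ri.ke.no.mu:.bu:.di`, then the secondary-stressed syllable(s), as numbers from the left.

Weights: 1 i L, 2 so:f H, 3 ri L, 4 ke L, 5 no L, 6 mu: H, 7 bu: H, 8 di L.
Parse left to right (heavy = foot alone; LL = one foot; stranded L unfooted): i (ˈso:f) (ˈri.ke) no (ˈmu:) (ˈbu:) di.
Foot heads: 2, 3, 6, 7.
Primary stress on the rightmost head = syllable 7.
Secondary stress on 2, 3, 6: i.ˌso:f.ˌri.ke.no.ˌmu:.ˈbu:.di.

primary 7, secondary 2, 3, 6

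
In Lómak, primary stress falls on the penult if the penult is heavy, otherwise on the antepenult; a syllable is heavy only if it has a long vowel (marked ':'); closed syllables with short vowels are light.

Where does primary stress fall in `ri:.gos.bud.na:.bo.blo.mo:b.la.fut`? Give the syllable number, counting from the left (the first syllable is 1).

7

Weights: 7 mo:b H, 8 la L, 9 fut L.
The penult (syllable 8, la) is light, so stress falls on the antepenult (syllable 7, mo:b).
Primary stress: syllable 7 → ri:.gos.bud.na:.bo.blo.ˈmo:b.la.fut.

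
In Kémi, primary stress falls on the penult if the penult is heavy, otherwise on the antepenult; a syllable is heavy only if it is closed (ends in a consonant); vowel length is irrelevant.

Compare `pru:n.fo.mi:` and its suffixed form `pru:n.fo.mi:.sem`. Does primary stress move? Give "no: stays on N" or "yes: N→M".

yes: 1→2

Base `pru:n.fo.mi:` (3 syllables):
  Weights: 1 pru:n H, 2 fo L, 3 mi: L.
  The penult (syllable 2, fo) is light, so stress falls on the antepenult (syllable 1, pru:n).
  → primary stress on syllable 1.
Suffixed `pru:n.fo.mi:.sem` (4 syllables):
  Weights: 2 fo L, 3 mi: L, 4 sem H.
  The penult (syllable 3, mi:) is light, so stress falls on the antepenult (syllable 2, fo).
  → primary stress on syllable 2.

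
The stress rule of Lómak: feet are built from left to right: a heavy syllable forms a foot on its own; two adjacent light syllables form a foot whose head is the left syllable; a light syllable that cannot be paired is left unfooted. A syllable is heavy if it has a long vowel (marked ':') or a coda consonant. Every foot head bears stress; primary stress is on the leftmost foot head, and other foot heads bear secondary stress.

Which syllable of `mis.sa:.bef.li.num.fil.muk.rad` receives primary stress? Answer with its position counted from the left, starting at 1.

1

Weights: 1 mis H, 2 sa: H, 3 bef H, 4 li L, 5 num H, 6 fil H, 7 muk H, 8 rad H.
Parse left to right (heavy = foot alone; LL = one foot; stranded L unfooted): (ˈmis) (ˈsa:) (ˈbef) li (ˈnum) (ˈfil) (ˈmuk) (ˈrad).
Foot heads: 1, 2, 3, 5, 6, 7, 8.
Primary stress on the leftmost head = syllable 1.
Primary stress: syllable 1 → ˈmis.sa:.bef.li.num.fil.muk.rad.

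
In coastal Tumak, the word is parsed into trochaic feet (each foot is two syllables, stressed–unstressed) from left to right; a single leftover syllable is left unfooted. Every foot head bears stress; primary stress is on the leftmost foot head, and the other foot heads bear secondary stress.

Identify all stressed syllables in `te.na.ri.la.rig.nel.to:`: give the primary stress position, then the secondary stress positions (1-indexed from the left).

Parse left to right into trochaic (ˈσσ) feet: (ˈte.na) (ˈri.la) (ˈrig.nel) to:. Syllable 7 is left unfooted.
Foot heads (stressed positions): 1, 3, 5.
End Rule Leftmost: primary stress on the leftmost head = syllable 1.
Secondary stress on 3, 5: ˈte.na.ˌri.la.ˌrig.nel.to:.

primary 1, secondary 3, 5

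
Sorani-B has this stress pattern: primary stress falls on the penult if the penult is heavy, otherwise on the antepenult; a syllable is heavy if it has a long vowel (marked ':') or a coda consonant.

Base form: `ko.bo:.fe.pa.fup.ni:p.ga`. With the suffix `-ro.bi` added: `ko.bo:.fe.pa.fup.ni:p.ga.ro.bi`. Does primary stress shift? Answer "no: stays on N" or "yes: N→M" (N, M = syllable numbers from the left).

yes: 6→7

Base `ko.bo:.fe.pa.fup.ni:p.ga` (7 syllables):
  Weights: 5 fup H, 6 ni:p H, 7 ga L.
  The penult (syllable 6, ni:p) is heavy, so it takes stress.
  → primary stress on syllable 6.
Suffixed `ko.bo:.fe.pa.fup.ni:p.ga.ro.bi` (9 syllables):
  Weights: 7 ga L, 8 ro L, 9 bi L.
  The penult (syllable 8, ro) is light, so stress falls on the antepenult (syllable 7, ga).
  → primary stress on syllable 7.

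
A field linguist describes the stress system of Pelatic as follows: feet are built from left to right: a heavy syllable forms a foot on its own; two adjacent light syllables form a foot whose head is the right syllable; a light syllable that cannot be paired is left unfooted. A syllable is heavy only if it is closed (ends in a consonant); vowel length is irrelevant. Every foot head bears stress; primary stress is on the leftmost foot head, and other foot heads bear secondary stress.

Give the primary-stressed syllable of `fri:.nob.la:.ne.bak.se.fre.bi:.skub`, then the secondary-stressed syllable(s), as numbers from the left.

primary 2, secondary 4, 5, 7, 9

Weights: 1 fri: L, 2 nob H, 3 la: L, 4 ne L, 5 bak H, 6 se L, 7 fre L, 8 bi: L, 9 skub H.
Parse left to right (heavy = foot alone; LL = one foot; stranded L unfooted): fri: (ˈnob) (la:.ˈne) (ˈbak) (se.ˈfre) bi: (ˈskub).
Foot heads: 2, 4, 5, 7, 9.
Primary stress on the leftmost head = syllable 2.
Secondary stress on 4, 5, 7, 9: fri:.ˈnob.la:.ˌne.ˌbak.se.ˌfre.bi:.ˌskub.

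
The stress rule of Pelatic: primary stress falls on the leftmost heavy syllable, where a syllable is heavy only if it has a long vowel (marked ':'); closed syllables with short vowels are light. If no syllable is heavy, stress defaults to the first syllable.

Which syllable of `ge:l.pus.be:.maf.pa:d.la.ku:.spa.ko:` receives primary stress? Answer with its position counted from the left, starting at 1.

1

Weights: 1 ge:l H, 2 pus L, 3 be: H, 4 maf L, 5 pa:d H, 6 la L, 7 ku: H, 8 spa L, 9 ko: H.
Heavy syllables in the domain: 1, 3, 5, 7, 9. The leftmost is syllable 1 (ge:l).
Primary stress: syllable 1 → ˈge:l.pus.be:.maf.pa:d.la.ku:.spa.ko:.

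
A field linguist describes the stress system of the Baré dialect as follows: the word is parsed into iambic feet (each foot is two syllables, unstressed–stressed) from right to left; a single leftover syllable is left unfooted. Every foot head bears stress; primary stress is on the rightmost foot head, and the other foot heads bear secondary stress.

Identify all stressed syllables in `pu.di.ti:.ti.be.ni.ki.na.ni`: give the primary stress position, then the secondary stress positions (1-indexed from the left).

Parse right to left into iambic (σˈσ) feet: pu (di.ˈti:) (ti.ˈbe) (ni.ˈki) (na.ˈni). Syllable 1 is left unfooted.
Foot heads (stressed positions): 3, 5, 7, 9.
End Rule Rightmost: primary stress on the rightmost head = syllable 9.
Secondary stress on 3, 5, 7: pu.di.ˌti:.ti.ˌbe.ni.ˌki.na.ˈni.

primary 9, secondary 3, 5, 7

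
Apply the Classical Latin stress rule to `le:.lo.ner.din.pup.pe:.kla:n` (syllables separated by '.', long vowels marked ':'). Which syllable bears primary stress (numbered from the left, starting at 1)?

Classical Latin: stress the penult if heavy (long vowel or closed), else the antepenult.
Weights: 5 pup H, 6 pe: H, 7 kla:n H.
The penult (syllable 6, pe:) is heavy, so it takes stress.
Stress on syllable 6: le:.lo.ner.din.pup.ˈpe:.kla:n.

6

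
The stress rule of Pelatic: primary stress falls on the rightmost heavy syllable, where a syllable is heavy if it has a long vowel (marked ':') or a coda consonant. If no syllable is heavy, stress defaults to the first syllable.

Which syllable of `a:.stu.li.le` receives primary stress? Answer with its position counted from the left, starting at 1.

1

Weights: 1 a: H, 2 stu L, 3 li L, 4 le L.
Heavy syllables in the domain: 1. The rightmost is syllable 1 (a:).
Primary stress: syllable 1 → ˈa:.stu.li.le.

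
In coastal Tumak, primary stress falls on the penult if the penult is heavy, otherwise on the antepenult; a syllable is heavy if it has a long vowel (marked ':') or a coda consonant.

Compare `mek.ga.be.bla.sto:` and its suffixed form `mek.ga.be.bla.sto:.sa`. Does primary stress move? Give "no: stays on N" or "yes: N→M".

Base `mek.ga.be.bla.sto:` (5 syllables):
  Weights: 3 be L, 4 bla L, 5 sto: H.
  The penult (syllable 4, bla) is light, so stress falls on the antepenult (syllable 3, be).
  → primary stress on syllable 3.
Suffixed `mek.ga.be.bla.sto:.sa` (6 syllables):
  Weights: 4 bla L, 5 sto: H, 6 sa L.
  The penult (syllable 5, sto:) is heavy, so it takes stress.
  → primary stress on syllable 5.

yes: 3→5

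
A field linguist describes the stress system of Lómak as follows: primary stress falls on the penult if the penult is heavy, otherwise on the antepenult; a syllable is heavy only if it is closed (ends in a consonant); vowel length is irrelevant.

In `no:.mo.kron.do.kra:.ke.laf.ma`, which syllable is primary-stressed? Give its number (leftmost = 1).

7

Weights: 6 ke L, 7 laf H, 8 ma L.
The penult (syllable 7, laf) is heavy, so it takes stress.
Primary stress: syllable 7 → no:.mo.kron.do.kra:.ke.ˈlaf.ma.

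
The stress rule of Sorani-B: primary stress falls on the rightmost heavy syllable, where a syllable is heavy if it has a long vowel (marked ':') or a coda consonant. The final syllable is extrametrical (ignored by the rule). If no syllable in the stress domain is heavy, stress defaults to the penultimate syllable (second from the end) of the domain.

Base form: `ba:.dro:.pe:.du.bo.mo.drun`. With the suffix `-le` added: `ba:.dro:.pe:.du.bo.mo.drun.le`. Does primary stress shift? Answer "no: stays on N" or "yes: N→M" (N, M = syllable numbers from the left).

Base `ba:.dro:.pe:.du.bo.mo.drun` (7 syllables):
  The final syllable (7, drun) is extrametrical; the stress domain is syllables 1–6.
  Weights: 1 ba: H, 2 dro: H, 3 pe: H, 4 du L, 5 bo L, 6 mo L.
  Heavy syllables in the domain: 1, 2, 3. The rightmost is syllable 3 (pe:).
  → primary stress on syllable 3.
Suffixed `ba:.dro:.pe:.du.bo.mo.drun.le` (8 syllables):
  The final syllable (8, le) is extrametrical; the stress domain is syllables 1–7.
  Weights: 1 ba: H, 2 dro: H, 3 pe: H, 4 du L, 5 bo L, 6 mo L, 7 drun H.
  Heavy syllables in the domain: 1, 2, 3, 7. The rightmost is syllable 7 (drun).
  → primary stress on syllable 7.

yes: 3→7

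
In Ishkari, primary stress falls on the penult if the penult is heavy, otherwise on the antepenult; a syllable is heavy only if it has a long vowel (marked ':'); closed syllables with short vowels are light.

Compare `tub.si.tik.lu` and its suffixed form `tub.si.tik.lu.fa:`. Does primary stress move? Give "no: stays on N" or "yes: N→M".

yes: 2→3

Base `tub.si.tik.lu` (4 syllables):
  Weights: 2 si L, 3 tik L, 4 lu L.
  The penult (syllable 3, tik) is light, so stress falls on the antepenult (syllable 2, si).
  → primary stress on syllable 2.
Suffixed `tub.si.tik.lu.fa:` (5 syllables):
  Weights: 3 tik L, 4 lu L, 5 fa: H.
  The penult (syllable 4, lu) is light, so stress falls on the antepenult (syllable 3, tik).
  → primary stress on syllable 3.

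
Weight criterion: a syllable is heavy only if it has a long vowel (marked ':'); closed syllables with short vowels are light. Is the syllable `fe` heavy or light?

`fe`: short vowel, open (no coda). Short vowel → light.

light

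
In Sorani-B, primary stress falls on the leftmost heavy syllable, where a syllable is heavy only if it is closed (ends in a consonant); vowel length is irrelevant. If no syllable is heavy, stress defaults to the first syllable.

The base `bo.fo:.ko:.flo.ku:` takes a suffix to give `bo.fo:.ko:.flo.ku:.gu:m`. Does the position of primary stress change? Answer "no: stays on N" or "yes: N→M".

yes: 1→6

Base `bo.fo:.ko:.flo.ku:` (5 syllables):
  Weights: 1 bo L, 2 fo: L, 3 ko: L, 4 flo L, 5 ku: L.
  No heavy syllable in the domain; default to the first syllable = syllable 1.
  → primary stress on syllable 1.
Suffixed `bo.fo:.ko:.flo.ku:.gu:m` (6 syllables):
  Weights: 1 bo L, 2 fo: L, 3 ko: L, 4 flo L, 5 ku: L, 6 gu:m H.
  Heavy syllables in the domain: 6. The leftmost is syllable 6 (gu:m).
  → primary stress on syllable 6.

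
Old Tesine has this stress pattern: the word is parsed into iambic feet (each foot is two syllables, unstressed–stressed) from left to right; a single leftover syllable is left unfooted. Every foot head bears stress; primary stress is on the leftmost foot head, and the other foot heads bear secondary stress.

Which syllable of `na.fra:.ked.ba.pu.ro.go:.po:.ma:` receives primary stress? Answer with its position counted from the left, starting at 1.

2

Parse left to right into iambic (σˈσ) feet: (na.ˈfra:) (ked.ˈba) (pu.ˈro) (go:.ˈpo:) ma:. Syllable 9 is left unfooted.
Foot heads (stressed positions): 2, 4, 6, 8.
End Rule Leftmost: primary stress on the leftmost head = syllable 2.
Primary stress: syllable 2 → na.ˈfra:.ked.ba.pu.ro.go:.po:.ma:.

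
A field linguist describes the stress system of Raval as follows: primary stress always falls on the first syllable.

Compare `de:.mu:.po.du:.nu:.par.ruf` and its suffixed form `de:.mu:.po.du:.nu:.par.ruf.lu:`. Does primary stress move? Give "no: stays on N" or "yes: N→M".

no: stays on 1

Base `de:.mu:.po.du:.nu:.par.ruf` (7 syllables):
  The word has 7 syllables; the first syllable is syllable 1 (de:).
  → primary stress on syllable 1.
Suffixed `de:.mu:.po.du:.nu:.par.ruf.lu:` (8 syllables):
  The word has 8 syllables; the first syllable is syllable 1 (de:).
  → primary stress on syllable 1.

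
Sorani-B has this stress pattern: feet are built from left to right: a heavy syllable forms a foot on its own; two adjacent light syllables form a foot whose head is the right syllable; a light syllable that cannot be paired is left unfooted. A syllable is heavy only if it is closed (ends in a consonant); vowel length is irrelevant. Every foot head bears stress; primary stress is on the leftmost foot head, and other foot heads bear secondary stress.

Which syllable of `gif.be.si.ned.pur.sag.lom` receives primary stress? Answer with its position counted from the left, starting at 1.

Weights: 1 gif H, 2 be L, 3 si L, 4 ned H, 5 pur H, 6 sag H, 7 lom H.
Parse left to right (heavy = foot alone; LL = one foot; stranded L unfooted): (ˈgif) (be.ˈsi) (ˈned) (ˈpur) (ˈsag) (ˈlom).
Foot heads: 1, 3, 4, 5, 6, 7.
Primary stress on the leftmost head = syllable 1.
Primary stress: syllable 1 → ˈgif.be.si.ned.pur.sag.lom.

1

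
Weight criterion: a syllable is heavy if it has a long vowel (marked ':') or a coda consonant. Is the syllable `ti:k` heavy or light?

`ti:k`: long vowel, closed (coda /k/). Long vowel and closed → heavy.

heavy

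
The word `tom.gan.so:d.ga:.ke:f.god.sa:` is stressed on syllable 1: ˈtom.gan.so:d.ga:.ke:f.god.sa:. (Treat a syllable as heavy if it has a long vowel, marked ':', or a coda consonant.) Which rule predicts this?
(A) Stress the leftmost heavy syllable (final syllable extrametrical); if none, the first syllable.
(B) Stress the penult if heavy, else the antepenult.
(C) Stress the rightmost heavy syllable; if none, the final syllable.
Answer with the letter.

Rule A → syllable 1 ✓.
Rule B → syllable 6 (observed: 1).
Rule C → syllable 7 (observed: 1).

A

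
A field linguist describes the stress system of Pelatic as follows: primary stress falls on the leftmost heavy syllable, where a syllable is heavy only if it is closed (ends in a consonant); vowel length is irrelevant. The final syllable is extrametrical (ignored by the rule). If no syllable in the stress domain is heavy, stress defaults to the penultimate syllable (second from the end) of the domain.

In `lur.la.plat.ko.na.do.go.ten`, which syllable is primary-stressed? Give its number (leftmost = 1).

The final syllable (8, ten) is extrametrical; the stress domain is syllables 1–7.
Weights: 1 lur H, 2 la L, 3 plat H, 4 ko L, 5 na L, 6 do L, 7 go L.
Heavy syllables in the domain: 1, 3. The leftmost is syllable 1 (lur).
Primary stress: syllable 1 → ˈlur.la.plat.ko.na.do.go.ten.

1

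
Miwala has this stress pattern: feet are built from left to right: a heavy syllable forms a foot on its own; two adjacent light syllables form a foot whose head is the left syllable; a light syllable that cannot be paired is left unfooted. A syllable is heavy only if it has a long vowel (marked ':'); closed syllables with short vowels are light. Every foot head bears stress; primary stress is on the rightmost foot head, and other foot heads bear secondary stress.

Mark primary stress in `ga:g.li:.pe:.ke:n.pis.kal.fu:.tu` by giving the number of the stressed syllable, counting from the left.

Weights: 1 ga:g H, 2 li: H, 3 pe: H, 4 ke:n H, 5 pis L, 6 kal L, 7 fu: H, 8 tu L.
Parse left to right (heavy = foot alone; LL = one foot; stranded L unfooted): (ˈga:g) (ˈli:) (ˈpe:) (ˈke:n) (ˈpis.kal) (ˈfu:) tu.
Foot heads: 1, 2, 3, 4, 5, 7.
Primary stress on the rightmost head = syllable 7.
Primary stress: syllable 7 → ga:g.li:.pe:.ke:n.pis.kal.ˈfu:.tu.

7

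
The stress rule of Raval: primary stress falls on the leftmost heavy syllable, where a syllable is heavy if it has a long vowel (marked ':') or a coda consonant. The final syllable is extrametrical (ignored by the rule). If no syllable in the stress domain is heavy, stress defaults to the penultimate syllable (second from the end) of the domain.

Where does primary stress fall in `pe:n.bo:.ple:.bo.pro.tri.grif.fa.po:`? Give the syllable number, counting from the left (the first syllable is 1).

1

The final syllable (9, po:) is extrametrical; the stress domain is syllables 1–8.
Weights: 1 pe:n H, 2 bo: H, 3 ple: H, 4 bo L, 5 pro L, 6 tri L, 7 grif H, 8 fa L.
Heavy syllables in the domain: 1, 2, 3, 7. The leftmost is syllable 1 (pe:n).
Primary stress: syllable 1 → ˈpe:n.bo:.ple:.bo.pro.tri.grif.fa.po:.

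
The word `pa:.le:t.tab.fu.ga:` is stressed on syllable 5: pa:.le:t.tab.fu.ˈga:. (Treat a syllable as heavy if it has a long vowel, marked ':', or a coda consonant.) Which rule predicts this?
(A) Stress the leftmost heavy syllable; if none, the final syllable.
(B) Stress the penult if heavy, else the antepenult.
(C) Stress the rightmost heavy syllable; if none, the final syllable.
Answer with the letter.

Rule A → syllable 1 (observed: 5).
Rule B → syllable 3 (observed: 5).
Rule C → syllable 5 ✓.

C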